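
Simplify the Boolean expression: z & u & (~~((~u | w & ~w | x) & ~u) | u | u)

z & u & (~~((~u | w & ~w | x) & ~u) | u | u)
= z & u & (~~((~u | x) & ~u) | u | u)   [complement / identity]
= z & u & (~~~u | u | u)   [absorption]
= z & u & (~u | u | u)   [double negation]
= z & u & (~u | u)   [idempotence]
= z & u   [complement / identity]

z & u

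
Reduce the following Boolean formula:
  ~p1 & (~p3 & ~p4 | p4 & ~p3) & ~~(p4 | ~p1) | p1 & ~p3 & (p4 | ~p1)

~p3 & (p4 | ~p1)

~p1 & (~p3 & ~p4 | p4 & ~p3) & ~~(p4 | ~p1) | p1 & ~p3 & (p4 | ~p1)
= ~p1 & (~p3 & ~p4 | p4 & ~p3) & (p4 | ~p1) | p1 & ~p3 & (p4 | ~p1)   — double negation
= ~p1 & ~p3 & (p4 | ~p1) | p1 & ~p3 & (p4 | ~p1)   — distribution
= ~p3 & (p4 | ~p1)   — distribution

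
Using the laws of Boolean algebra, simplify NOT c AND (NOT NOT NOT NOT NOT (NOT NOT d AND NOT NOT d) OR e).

NOT c AND (NOT d OR e)

NOT c AND (NOT NOT NOT NOT NOT (NOT NOT d AND NOT NOT d) OR e)
= NOT c AND (NOT NOT NOT (NOT NOT d AND NOT NOT d) OR e)   (double negation)
= NOT c AND (NOT (NOT NOT d AND NOT NOT d) OR e)   (double negation)
= NOT c AND (NOT NOT NOT d OR e)   (idempotence)
= NOT c AND (NOT d OR e)   (double negation)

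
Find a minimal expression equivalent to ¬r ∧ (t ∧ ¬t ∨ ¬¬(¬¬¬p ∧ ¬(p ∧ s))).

¬r ∧ ¬p

¬r ∧ (t ∧ ¬t ∨ ¬¬(¬¬¬p ∧ ¬(p ∧ s)))
= ¬r ∧ (t ∧ ¬t ∨ ¬(¬¬p ∨ p ∧ s))
= ¬r ∧ (t ∧ ¬t ∨ ¬(p ∨ p ∧ s))
= ¬r ∧ ¬(p ∨ p ∧ s)
= ¬r ∧ ¬p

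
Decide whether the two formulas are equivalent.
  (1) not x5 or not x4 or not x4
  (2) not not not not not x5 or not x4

E1: not x5 or not x4 or not x4
    = not x5 or not x4   — idempotence
E2: not not not not not x5 or not x4
    = not not not x5 or not x4   — double negation
    = not x5 or not x4   — double negation
Both reduce to not x5 or not x4, so they are equivalent.

Yes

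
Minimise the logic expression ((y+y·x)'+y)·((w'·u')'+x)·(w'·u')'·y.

((y+y·x)'+y)·((w'·u')'+x)·(w'·u')'·y
= (y'+y)·((w'·u')'+x)·(w'·u')'·y
= (y'+y)·(w'·u')'·y
= (w'·u')'·y
= (w+u)·y

(w+u)·y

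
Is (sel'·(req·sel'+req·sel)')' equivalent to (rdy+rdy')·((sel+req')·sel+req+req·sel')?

E1: (sel'·(req·sel'+req·sel)')'
    = (sel'·req')'
    = sel+req
E2: (rdy+rdy')·((sel+req')·sel+req+req·sel')
    = (rdy+rdy')·(sel+req+req·sel')
    = (rdy+rdy')·(sel+req)
    = sel+req
Both reduce to sel+req, so they are equivalent.

Yes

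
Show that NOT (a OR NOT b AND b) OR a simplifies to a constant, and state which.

NOT (a OR NOT b AND b) OR a
= NOT a OR a   [complement / identity]
= TRUE   [complement]

TRUE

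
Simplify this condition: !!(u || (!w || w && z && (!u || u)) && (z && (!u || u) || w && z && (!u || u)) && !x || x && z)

u || z

!!(u || (!w || w && z && (!u || u)) && (z && (!u || u) || w && z && (!u || u)) && !x || x && z)
= !!(u || (w && z && (!u || u) || !w && z && (!u || u)) && !x || x && z)   [distribution]
= !!(u || z && (!u || u) && !x || x && z)   [distribution]
= u || z && (!u || u) && !x || x && z   [double negation]
= u || z && !x || x && z   [complement / identity]
= u || z   [distribution]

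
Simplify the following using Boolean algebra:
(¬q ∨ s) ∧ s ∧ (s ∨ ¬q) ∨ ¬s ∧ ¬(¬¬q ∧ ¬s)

(¬q ∨ s) ∧ s ∧ (s ∨ ¬q) ∨ ¬s ∧ ¬(¬¬q ∧ ¬s)
= (¬q ∨ s) ∧ s ∨ ¬s ∧ ¬(¬¬q ∧ ¬s)   (absorption)
= (¬q ∨ s) ∧ s ∨ ¬s ∧ (¬q ∨ s)   (De Morgan)
= ¬q ∨ s   (distribution)

¬q ∨ s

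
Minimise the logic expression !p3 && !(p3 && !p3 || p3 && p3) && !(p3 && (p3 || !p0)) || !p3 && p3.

!p3

!p3 && !(p3 && !p3 || p3 && p3) && !(p3 && (p3 || !p0)) || !p3 && p3
= !p3 && !p3 && !(p3 && (p3 || !p0)) || !p3 && p3
= !p3 && !p3 && !p3 || !p3 && p3
= !p3 && !p3 || !p3 && p3
= !p3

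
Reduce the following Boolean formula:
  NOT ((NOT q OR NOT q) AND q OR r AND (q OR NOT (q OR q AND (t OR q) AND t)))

NOT ((NOT q OR NOT q) AND q OR r AND (q OR NOT (q OR q AND (t OR q) AND t)))
= NOT ((NOT q OR NOT q) AND q OR r AND (q OR NOT (q OR q AND t)))   [absorption]
= NOT ((NOT q OR NOT q) AND q OR r AND (q OR NOT q))   [absorption]
= NOT (NOT q AND q OR r AND (q OR NOT q))   [idempotence]
= NOT (NOT q AND q OR r)   [complement / identity]
= NOT r   [complement / identity]

NOT r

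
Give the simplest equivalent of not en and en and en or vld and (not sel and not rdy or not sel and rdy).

vld and not sel

not en and en and en or vld and (not sel and not rdy or not sel and rdy)
= not en and en or vld and (not sel and not rdy or not sel and rdy)   [idempotence]
= not en and en or vld and not sel   [distribution]
= vld and not sel   [complement / identity]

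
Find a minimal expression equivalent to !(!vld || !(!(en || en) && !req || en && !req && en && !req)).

!(!vld || !(!(en || en) && !req || en && !req && en && !req))
= !(!vld || !(!(en || en) && !req || en && !req))   (idempotence)
= !(!vld || !(!en && !req || en && !req))   (idempotence)
= vld && (!en && !req || en && !req)   (De Morgan)
= vld && !req   (distribution)

vld && !req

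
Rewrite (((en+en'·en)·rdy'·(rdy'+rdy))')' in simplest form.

en·rdy'

(((en+en'·en)·rdy'·(rdy'+rdy))')'
= ((en·rdy'·(rdy'+rdy))')'   [complement / identity]
= ((en·rdy')')'   [complement / identity]
= en·rdy'   [double negation]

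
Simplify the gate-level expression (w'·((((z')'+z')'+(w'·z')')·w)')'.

(w'·((((z')'+z')'+(w'·z')')·w)')'
= w+(((z')'+z')'+(w'·z')')·w   (De Morgan)
= w+(z'·z+(w'·z')')·w   (De Morgan)
= w+(w'·z')'·w   (complement / identity)
= w+(w+z)·w   (De Morgan)
= w+w   (absorption)
= w   (idempotence)

w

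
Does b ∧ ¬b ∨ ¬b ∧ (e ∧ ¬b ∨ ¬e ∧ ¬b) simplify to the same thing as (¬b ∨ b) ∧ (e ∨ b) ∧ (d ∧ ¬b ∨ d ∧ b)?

No

E1: b ∧ ¬b ∨ ¬b ∧ (e ∧ ¬b ∨ ¬e ∧ ¬b)
    = b ∧ ¬b ∨ ¬b ∧ ¬b   (distribution)
    = ¬b   (distribution)
E2: (¬b ∨ b) ∧ (e ∨ b) ∧ (d ∧ ¬b ∨ d ∧ b)
    = (e ∨ b) ∧ (d ∧ ¬b ∨ d ∧ b)   (complement / identity)
    = (e ∨ b) ∧ d   (distribution)
These differ: at b=0, d=1, e=0, E1 = 1 but E2 = 0.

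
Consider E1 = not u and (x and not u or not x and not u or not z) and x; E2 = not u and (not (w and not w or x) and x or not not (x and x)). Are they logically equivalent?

E1: not u and (x and not u or not x and not u or not z) and x
    = not u and (not u or not z) and x   [distribution]
    = not u and x   [absorption]
E2: not u and (not (w and not w or x) and x or not not (x and x))
    = not u and (not (w and not w or x) and x or x and x)   [double negation]
    = not u and (not x and x or x and x)   [complement / identity]
    = not u and x   [distribution]
Both reduce to not u and x, so they are equivalent.

Yes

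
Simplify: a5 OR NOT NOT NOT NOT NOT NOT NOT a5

a5 OR NOT NOT NOT NOT NOT NOT NOT a5
= a5 OR NOT NOT NOT NOT NOT a5   (double negation)
= a5 OR NOT NOT NOT a5   (double negation)
= a5 OR NOT a5   (double negation)
= TRUE   (complement)

TRUE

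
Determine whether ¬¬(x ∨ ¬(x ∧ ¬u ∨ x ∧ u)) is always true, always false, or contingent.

¬¬(x ∨ ¬(x ∧ ¬u ∨ x ∧ u))
= ¬¬(x ∨ ¬x)   (distribution)
= x ∨ ¬x   (double negation)
= True   (complement)

always true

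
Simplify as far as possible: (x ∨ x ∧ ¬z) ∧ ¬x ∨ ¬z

¬z

(x ∨ x ∧ ¬z) ∧ ¬x ∨ ¬z
= x ∧ ¬x ∨ ¬z   — absorption
= ¬z   — complement / identity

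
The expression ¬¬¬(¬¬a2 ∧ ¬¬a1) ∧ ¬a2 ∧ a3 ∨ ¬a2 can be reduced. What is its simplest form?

¬a2

¬¬¬(¬¬a2 ∧ ¬¬a1) ∧ ¬a2 ∧ a3 ∨ ¬a2
= ¬¬(¬a2 ∨ ¬a1) ∧ ¬a2 ∧ a3 ∨ ¬a2   (De Morgan)
= (¬a2 ∨ ¬a1) ∧ ¬a2 ∧ a3 ∨ ¬a2   (double negation)
= ¬a2 ∧ a3 ∨ ¬a2   (absorption)
= ¬a2   (absorption)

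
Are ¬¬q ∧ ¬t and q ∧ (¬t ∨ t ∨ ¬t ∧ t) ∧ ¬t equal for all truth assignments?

E1: ¬¬q ∧ ¬t
    = q ∧ ¬t   [double negation]
E2: q ∧ (¬t ∨ t ∨ ¬t ∧ t) ∧ ¬t
    = q ∧ (¬t ∨ t) ∧ ¬t   [complement / identity]
    = q ∧ ¬t   [complement / identity]
Both reduce to q ∧ ¬t, so they are equivalent.

Yes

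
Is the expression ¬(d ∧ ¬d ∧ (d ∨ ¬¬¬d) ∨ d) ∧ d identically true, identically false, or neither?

¬(d ∧ ¬d ∧ (d ∨ ¬¬¬d) ∨ d) ∧ d
= ¬(d ∧ ¬d ∧ (d ∨ ¬d) ∨ d) ∧ d   — double negation
= ¬(d ∧ ¬d ∨ d) ∧ d   — complement / identity
= ¬d ∧ d   — complement / identity
= False   — complement

identically false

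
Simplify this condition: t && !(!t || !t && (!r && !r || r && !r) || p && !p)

t && !(!t || !t && (!r && !r || r && !r) || p && !p)
= t && !(!t || !t && !r || p && !p)
= t && !(!t || !t && !r)
= t && !!t
= t && t
= t

t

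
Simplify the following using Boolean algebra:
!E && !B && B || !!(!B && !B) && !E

!E && !B

!E && !B && B || !!(!B && !B) && !E
= !E && !B && B || !B && !B && !E
= !E && (!B && B || !B && !B)
= !E && !B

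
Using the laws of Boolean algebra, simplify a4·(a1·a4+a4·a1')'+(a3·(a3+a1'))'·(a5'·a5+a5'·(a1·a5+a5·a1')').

a3'·a5'

a4·(a1·a4+a4·a1')'+(a3·(a3+a1'))'·(a5'·a5+a5'·(a1·a5+a5·a1')')
= a4·(a1·a4+a4·a1')'+a3'·(a5'·a5+a5'·(a1·a5+a5·a1')')
= a4·(a1·a4+a4·a1')'+a3'·(a5'·a5+a5'·a5')
= a4·a4'+a3'·(a5'·a5+a5'·a5')
= a4·a4'+a3'·a5'
= a3'·a5'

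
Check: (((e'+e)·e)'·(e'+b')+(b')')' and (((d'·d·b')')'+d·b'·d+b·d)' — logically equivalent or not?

E1: (((e'+e)·e)'·(e'+b')+(b')')'
    = (e'·(e'+b')+(b')')'   (complement / identity)
    = (e'+(b')')'   (absorption)
    = e·b'   (De Morgan)
E2: (((d'·d·b')')'+d·b'·d+b·d)'
    = (d'·d·b'+d·b'·d+b·d)'   (double negation)
    = (d·b'+b·d)'   (distribution)
    = d'   (distribution)
These differ: at b=1, d=0, e=0, E1 = 0 but E2 = 1.

No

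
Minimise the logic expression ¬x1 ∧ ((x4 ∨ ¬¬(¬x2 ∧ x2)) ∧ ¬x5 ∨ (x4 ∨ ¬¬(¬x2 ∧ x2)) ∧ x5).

¬x1 ∧ ((x4 ∨ ¬¬(¬x2 ∧ x2)) ∧ ¬x5 ∨ (x4 ∨ ¬¬(¬x2 ∧ x2)) ∧ x5)
= ¬x1 ∧ (x4 ∨ ¬¬(¬x2 ∧ x2))   [distribution]
= ¬x1 ∧ (x4 ∨ ¬x2 ∧ x2)   [double negation]
= ¬x1 ∧ x4   [complement / identity]

¬x1 ∧ x4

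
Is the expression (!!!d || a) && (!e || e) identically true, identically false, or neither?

neither

(!!!d || a) && (!e || e)
= !!!d || a
= !d || a
This depends on a, d, so it is not a constant.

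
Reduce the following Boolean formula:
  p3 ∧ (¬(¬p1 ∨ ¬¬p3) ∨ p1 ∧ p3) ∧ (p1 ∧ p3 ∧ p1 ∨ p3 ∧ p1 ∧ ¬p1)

p3 ∧ (¬(¬p1 ∨ ¬¬p3) ∨ p1 ∧ p3) ∧ (p1 ∧ p3 ∧ p1 ∨ p3 ∧ p1 ∧ ¬p1)
= p3 ∧ (¬(¬p1 ∨ ¬¬p3) ∨ p1 ∧ p3) ∧ p3 ∧ p1
= p3 ∧ (p1 ∧ ¬p3 ∨ p1 ∧ p3) ∧ p3 ∧ p1
= p3 ∧ p1 ∧ p3 ∧ p1
= p3 ∧ p1

p3 ∧ p1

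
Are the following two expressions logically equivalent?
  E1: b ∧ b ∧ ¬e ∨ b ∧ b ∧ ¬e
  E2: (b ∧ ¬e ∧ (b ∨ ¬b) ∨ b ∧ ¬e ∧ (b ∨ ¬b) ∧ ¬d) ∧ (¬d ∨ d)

E1: b ∧ b ∧ ¬e ∨ b ∧ b ∧ ¬e
    = b ∧ b ∧ ¬e   (idempotence)
    = b ∧ ¬e   (idempotence)
E2: (b ∧ ¬e ∧ (b ∨ ¬b) ∨ b ∧ ¬e ∧ (b ∨ ¬b) ∧ ¬d) ∧ (¬d ∨ d)
    = b ∧ ¬e ∧ (b ∨ ¬b) ∧ (¬d ∨ d)   (absorption)
    = b ∧ ¬e ∧ (¬d ∨ d)   (complement / identity)
    = b ∧ ¬e   (complement / identity)
Both reduce to b ∧ ¬e, so they are equivalent.

Yes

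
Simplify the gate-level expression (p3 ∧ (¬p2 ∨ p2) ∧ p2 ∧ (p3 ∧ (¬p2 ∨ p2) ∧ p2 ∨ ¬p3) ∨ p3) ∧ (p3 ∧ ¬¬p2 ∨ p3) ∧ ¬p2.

p3 ∧ ¬p2

(p3 ∧ (¬p2 ∨ p2) ∧ p2 ∧ (p3 ∧ (¬p2 ∨ p2) ∧ p2 ∨ ¬p3) ∨ p3) ∧ (p3 ∧ ¬¬p2 ∨ p3) ∧ ¬p2
= (p3 ∧ (¬p2 ∨ p2) ∧ p2 ∧ (p3 ∧ (¬p2 ∨ p2) ∧ p2 ∨ ¬p3) ∨ p3) ∧ (p3 ∧ p2 ∨ p3) ∧ ¬p2   [double negation]
= (p3 ∧ (¬p2 ∨ p2) ∧ p2 ∨ p3) ∧ (p3 ∧ p2 ∨ p3) ∧ ¬p2   [absorption]
= (p3 ∧ p2 ∨ p3) ∧ (p3 ∧ p2 ∨ p3) ∧ ¬p2   [complement / identity]
= (p3 ∧ p2 ∨ p3) ∧ ¬p2   [idempotence]
= p3 ∧ ¬p2   [absorption]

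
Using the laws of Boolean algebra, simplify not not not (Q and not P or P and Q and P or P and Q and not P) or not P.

not Q or not P

not not not (Q and not P or P and Q and P or P and Q and not P) or not P
= not not not (Q and not P or P and Q) or not P   — distribution
= not not not Q or not P   — distribution
= not Q or not P   — double negation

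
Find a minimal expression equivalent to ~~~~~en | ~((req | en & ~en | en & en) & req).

~en | ~req

~~~~~en | ~((req | en & ~en | en & en) & req)
= ~~~~~en | ~((req | en) & req)   [distribution]
= ~~~~~en | ~req   [absorption]
= ~~~en | ~req   [double negation]
= ~en | ~req   [double negation]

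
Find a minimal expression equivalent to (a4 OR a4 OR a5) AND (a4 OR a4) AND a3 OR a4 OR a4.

(a4 OR a4 OR a5) AND (a4 OR a4) AND a3 OR a4 OR a4
= (a4 OR a4) AND a3 OR a4 OR a4   (absorption)
= a4 OR a4   (absorption)
= a4   (idempotence)

a4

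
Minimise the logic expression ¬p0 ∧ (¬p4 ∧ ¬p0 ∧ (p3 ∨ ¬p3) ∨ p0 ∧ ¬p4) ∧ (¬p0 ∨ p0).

¬p0 ∧ ¬p4

¬p0 ∧ (¬p4 ∧ ¬p0 ∧ (p3 ∨ ¬p3) ∨ p0 ∧ ¬p4) ∧ (¬p0 ∨ p0)
= ¬p0 ∧ (¬p4 ∧ ¬p0 ∨ p0 ∧ ¬p4) ∧ (¬p0 ∨ p0)   (complement / identity)
= ¬p0 ∧ (¬p4 ∧ ¬p0 ∨ p0 ∧ ¬p4)   (complement / identity)
= ¬p0 ∧ ¬p4   (distribution)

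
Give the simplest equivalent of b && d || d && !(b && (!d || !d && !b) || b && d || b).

d

b && d || d && !(b && (!d || !d && !b) || b && d || b)
= b && d || d && !(b && (!d || !d && !b) || b)   (absorption)
= b && d || d && !(b && !d || b)   (absorption)
= b && d || d && !b   (absorption)
= d   (distribution)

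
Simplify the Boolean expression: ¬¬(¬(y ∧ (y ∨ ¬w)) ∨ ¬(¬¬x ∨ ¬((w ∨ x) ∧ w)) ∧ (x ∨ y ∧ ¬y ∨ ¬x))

¬¬(¬(y ∧ (y ∨ ¬w)) ∨ ¬(¬¬x ∨ ¬((w ∨ x) ∧ w)) ∧ (x ∨ y ∧ ¬y ∨ ¬x))
= ¬¬(¬(y ∧ (y ∨ ¬w)) ∨ ¬x ∧ (w ∨ x) ∧ w ∧ (x ∨ y ∧ ¬y ∨ ¬x))
= ¬¬(¬(y ∧ (y ∨ ¬w)) ∨ ¬x ∧ (w ∨ x) ∧ w ∧ (x ∨ ¬x))
= ¬¬(¬(y ∧ (y ∨ ¬w)) ∨ ¬x ∧ w ∧ (x ∨ ¬x))
= ¬(y ∧ (y ∨ ¬w)) ∨ ¬x ∧ w ∧ (x ∨ ¬x)
= ¬(y ∧ (y ∨ ¬w)) ∨ ¬x ∧ w
= ¬y ∨ ¬x ∧ w

¬y ∨ ¬x ∧ w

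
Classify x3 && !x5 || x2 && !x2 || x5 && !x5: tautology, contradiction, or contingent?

x3 && !x5 || x2 && !x2 || x5 && !x5
= x3 && !x5 || x2 && !x2   — complement / identity
= x3 && !x5   — complement / identity
This depends on x3, x5, so it is not a constant.

contingent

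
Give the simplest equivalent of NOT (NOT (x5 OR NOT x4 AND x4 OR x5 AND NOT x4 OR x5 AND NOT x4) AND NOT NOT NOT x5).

NOT (NOT (x5 OR NOT x4 AND x4 OR x5 AND NOT x4 OR x5 AND NOT x4) AND NOT NOT NOT x5)
= NOT (NOT (x5 OR NOT x4 AND x4 OR x5 AND NOT x4) AND NOT NOT NOT x5)   — idempotence
= NOT (NOT (x5 OR x5 AND NOT x4) AND NOT NOT NOT x5)   — complement / identity
= x5 OR x5 AND NOT x4 OR NOT NOT x5   — De Morgan
= x5 OR NOT NOT x5   — absorption
= x5 OR x5   — double negation
= x5   — idempotence

x5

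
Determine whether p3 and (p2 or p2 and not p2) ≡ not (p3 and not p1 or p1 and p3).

E1: p3 and (p2 or p2 and not p2)
    = p3 and p2   (complement / identity)
E2: not (p3 and not p1 or p1 and p3)
    = not p3   (distribution)
These differ: at p1=0, p2=0, p3=0, E1 = 0 but E2 = 1.

No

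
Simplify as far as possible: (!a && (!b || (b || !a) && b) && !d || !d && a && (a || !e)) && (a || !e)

(!a && (!b || (b || !a) && b) && !d || !d && a && (a || !e)) && (a || !e)
= (!a && (!b || (b || !a) && b) && !d || !d && a) && (a || !e)
= (!a && (!b || b) && !d || !d && a) && (a || !e)
= (!a && !d || !d && a) && (a || !e)
= !d && (a || !e)

!d && (a || !e)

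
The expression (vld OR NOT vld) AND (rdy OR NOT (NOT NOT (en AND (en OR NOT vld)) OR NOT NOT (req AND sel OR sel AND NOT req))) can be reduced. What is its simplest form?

(vld OR NOT vld) AND (rdy OR NOT (NOT NOT (en AND (en OR NOT vld)) OR NOT NOT (req AND sel OR sel AND NOT req)))
= (vld OR NOT vld) AND (rdy OR NOT (NOT NOT (en AND (en OR NOT vld)) OR NOT NOT sel))   — distribution
= (vld OR NOT vld) AND (rdy OR NOT (NOT NOT en OR NOT NOT sel))   — absorption
= rdy OR NOT (NOT NOT en OR NOT NOT sel)   — complement / identity
= rdy OR NOT en AND NOT sel   — De Morgan

rdy OR NOT en AND NOT sel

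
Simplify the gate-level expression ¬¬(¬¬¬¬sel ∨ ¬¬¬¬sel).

sel

¬¬(¬¬¬¬sel ∨ ¬¬¬¬sel)
= ¬¬¬¬¬¬sel
= ¬¬¬¬sel
= ¬¬sel
= sel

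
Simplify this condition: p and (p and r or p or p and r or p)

p and (p and r or p or p and r or p)
= p and (p and r or p)
= p and p
= p

p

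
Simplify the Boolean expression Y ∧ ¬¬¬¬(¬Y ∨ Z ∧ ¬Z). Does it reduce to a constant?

False

Y ∧ ¬¬¬¬(¬Y ∨ Z ∧ ¬Z)
= Y ∧ ¬¬(¬Y ∨ Z ∧ ¬Z)   (double negation)
= Y ∧ ¬¬¬Y   (complement / identity)
= Y ∧ ¬Y   (double negation)
= False   (complement)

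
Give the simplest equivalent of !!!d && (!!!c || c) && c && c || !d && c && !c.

!!!d && (!!!c || c) && c && c || !d && c && !c
= !d && (!!!c || c) && c && c || !d && c && !c   — double negation
= !d && (!c || c) && c && c || !d && c && !c   — double negation
= !d && c && c || !d && c && !c   — complement / identity
= !d && c   — distribution

!d && c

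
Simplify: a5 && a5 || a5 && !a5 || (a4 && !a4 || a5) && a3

a5

a5 && a5 || a5 && !a5 || (a4 && !a4 || a5) && a3
= a5 && a5 || a5 && !a5 || a5 && a3   (complement / identity)
= a5 || a5 && a3   (distribution)
= a5   (absorption)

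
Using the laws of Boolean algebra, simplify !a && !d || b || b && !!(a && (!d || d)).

!a && !d || b

!a && !d || b || b && !!(a && (!d || d))
= !a && !d || b || b && a && (!d || d)   [double negation]
= !a && !d || b || b && a   [complement / identity]
= !a && !d || b   [absorption]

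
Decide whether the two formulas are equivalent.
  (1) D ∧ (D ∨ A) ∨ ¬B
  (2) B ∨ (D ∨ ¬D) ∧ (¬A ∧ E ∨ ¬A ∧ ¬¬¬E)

No

E1: D ∧ (D ∨ A) ∨ ¬B
    = D ∨ ¬B   [absorption]
E2: B ∨ (D ∨ ¬D) ∧ (¬A ∧ E ∨ ¬A ∧ ¬¬¬E)
    = B ∨ (D ∨ ¬D) ∧ (¬A ∧ E ∨ ¬A ∧ ¬E)   [double negation]
    = B ∨ ¬A ∧ E ∨ ¬A ∧ ¬E   [complement / identity]
    = B ∨ ¬A   [distribution]
These differ: at A=1, B=0, D=1, E=0, E1 = 1 but E2 = 0.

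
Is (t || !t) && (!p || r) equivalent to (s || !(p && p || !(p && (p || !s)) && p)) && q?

E1: (t || !t) && (!p || r)
    = !p || r   [complement / identity]
E2: (s || !(p && p || !(p && (p || !s)) && p)) && q
    = (s || !(p && p || !p && p)) && q   [absorption]
    = (s || !p) && q   [distribution]
These differ: at p=1, q=0, r=1, s=1, t=0, E1 = 1 but E2 = 0.

No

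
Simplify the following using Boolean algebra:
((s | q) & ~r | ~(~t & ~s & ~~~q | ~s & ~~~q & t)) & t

(s | q) & t

((s | q) & ~r | ~(~t & ~s & ~~~q | ~s & ~~~q & t)) & t
= ((s | q) & ~r | ~(~t & ~s & ~q | ~s & ~~~q & t)) & t   [double negation]
= ((s | q) & ~r | ~(~t & ~s & ~q | ~s & ~q & t)) & t   [double negation]
= ((s | q) & ~r | ~(~s & ~q)) & t   [distribution]
= ((s | q) & ~r | s | q) & t   [De Morgan]
= (s | q) & t   [absorption]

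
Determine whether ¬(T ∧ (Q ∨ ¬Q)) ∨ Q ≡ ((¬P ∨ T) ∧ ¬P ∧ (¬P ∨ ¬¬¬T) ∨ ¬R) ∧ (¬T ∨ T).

E1: ¬(T ∧ (Q ∨ ¬Q)) ∨ Q
    = ¬T ∨ Q   [complement / identity]
E2: ((¬P ∨ T) ∧ ¬P ∧ (¬P ∨ ¬¬¬T) ∨ ¬R) ∧ (¬T ∨ T)
    = ((¬P ∨ T) ∧ ¬P ∧ (¬P ∨ ¬T) ∨ ¬R) ∧ (¬T ∨ T)   [double negation]
    = ((¬P ∨ T) ∧ ¬P ∨ ¬R) ∧ (¬T ∨ T)   [absorption]
    = (¬P ∨ T) ∧ ¬P ∨ ¬R   [complement / identity]
    = ¬P ∨ ¬R   [absorption]
These differ: at P=1, Q=0, R=1, T=0, E1 = 1 but E2 = 0.

No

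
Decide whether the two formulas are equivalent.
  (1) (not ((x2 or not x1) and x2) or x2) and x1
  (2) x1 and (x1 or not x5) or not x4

No

E1: (not ((x2 or not x1) and x2) or x2) and x1
    = (not x2 or x2) and x1   [absorption]
    = x1   [complement / identity]
E2: x1 and (x1 or not x5) or not x4
    = x1 or not x4   [absorption]
These differ: at x1=0, x2=0, x4=0, x5=0, E1 = 0 but E2 = 1.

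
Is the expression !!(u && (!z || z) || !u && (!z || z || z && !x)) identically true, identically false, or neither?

!!(u && (!z || z) || !u && (!z || z || z && !x))
= u && (!z || z) || !u && (!z || z || z && !x)   [double negation]
= u && (!z || z) || !u && (!z || z)   [absorption]
= !z || z   [distribution]
= true   [complement]

identically true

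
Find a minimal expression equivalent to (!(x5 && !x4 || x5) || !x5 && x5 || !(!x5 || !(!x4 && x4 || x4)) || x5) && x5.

(!(x5 && !x4 || x5) || !x5 && x5 || !(!x5 || !(!x4 && x4 || x4)) || x5) && x5
= (!x5 || !x5 && x5 || !(!x5 || !(!x4 && x4 || x4)) || x5) && x5
= (!x5 || !(!x5 || !(!x4 && x4 || x4)) || x5) && x5
= (!x5 || !(!x5 || !x4) || x5) && x5
= (!x5 || x5 && x4 || x5) && x5
= (!x5 || x5) && x5
= x5

x5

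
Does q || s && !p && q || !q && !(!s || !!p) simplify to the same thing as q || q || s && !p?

E1: q || s && !p && q || !q && !(!s || !!p)
    = q || s && !p && q || !q && s && !p
    = q || s && !p
E2: q || q || s && !p
    = q || s && !p
Both reduce to q || s && !p, so they are equivalent.

Yes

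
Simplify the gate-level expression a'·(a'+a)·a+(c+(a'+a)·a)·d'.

(c+a)·d'

a'·(a'+a)·a+(c+(a'+a)·a)·d'
= a'·a+(c+(a'+a)·a)·d'
= (c+(a'+a)·a)·d'
= (c+a)·d'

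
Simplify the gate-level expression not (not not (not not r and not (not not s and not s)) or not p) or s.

not (not not (not not r and not (not not s and not s)) or not p) or s
= not (not not (not not r and (not s or s)) or not p) or s   (De Morgan)
= not (not not not not r or not p) or s   (complement / identity)
= not not not r and p or s   (De Morgan)
= not r and p or s   (double negation)

not r and p or s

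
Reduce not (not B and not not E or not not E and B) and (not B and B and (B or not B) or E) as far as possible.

False

not (not B and not not E or not not E and B) and (not B and B and (B or not B) or E)
= not not not E and (not B and B and (B or not B) or E)   — distribution
= not not not E and (not B and B or E)   — complement / identity
= not not not E and E   — complement / identity
= not E and E   — double negation
= False   — complement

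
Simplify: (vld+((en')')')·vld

vld

(vld+((en')')')·vld
= (vld+en')·vld   (double negation)
= vld   (absorption)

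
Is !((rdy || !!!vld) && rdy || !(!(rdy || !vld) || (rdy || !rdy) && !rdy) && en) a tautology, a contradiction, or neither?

neither

!((rdy || !!!vld) && rdy || !(!(rdy || !vld) || (rdy || !rdy) && !rdy) && en)
= !((rdy || !!!vld) && rdy || !(!(rdy || !vld) || !rdy) && en)   [complement / identity]
= !((rdy || !vld) && rdy || !(!(rdy || !vld) || !rdy) && en)   [double negation]
= !((rdy || !vld) && rdy || (rdy || !vld) && rdy && en)   [De Morgan]
= !((rdy || !vld) && rdy)   [absorption]
= !rdy   [absorption]
This depends on rdy, so it is not a constant.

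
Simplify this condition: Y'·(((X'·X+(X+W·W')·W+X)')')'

Y'·(((X'·X+(X+W·W')·W+X)')')'
= Y'·(((X'·X+X·W+X)')')'   (complement / identity)
= Y'·(((X·W+X)')')'   (complement / identity)
= Y'·((X')')'   (absorption)
= Y'·X'   (double negation)

Y'·X'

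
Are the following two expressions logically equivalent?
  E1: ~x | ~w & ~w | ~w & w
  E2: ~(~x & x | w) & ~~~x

No

E1: ~x | ~w & ~w | ~w & w
    = ~x | ~w   (distribution)
E2: ~(~x & x | w) & ~~~x
    = ~w & ~~~x   (complement / identity)
    = ~w & ~x   (double negation)
These differ: at w=1, x=0, E1 = 1 but E2 = 0.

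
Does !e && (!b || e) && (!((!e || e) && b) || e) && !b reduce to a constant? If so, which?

no

!e && (!b || e) && (!((!e || e) && b) || e) && !b
= !e && (!b || e) && (!b || e) && !b   [complement / identity]
= !e && (!b || e) && !b   [absorption]
= !e && !b   [absorption]
This depends on b, e, so it is not a constant.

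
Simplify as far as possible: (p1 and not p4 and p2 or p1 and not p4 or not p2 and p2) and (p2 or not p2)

p1 and not p4

(p1 and not p4 and p2 or p1 and not p4 or not p2 and p2) and (p2 or not p2)
= (p1 and not p4 and p2 or p1 and not p4) and (p2 or not p2)   [complement / identity]
= p1 and not p4 and (p2 or not p2)   [absorption]
= p1 and not p4   [complement / identity]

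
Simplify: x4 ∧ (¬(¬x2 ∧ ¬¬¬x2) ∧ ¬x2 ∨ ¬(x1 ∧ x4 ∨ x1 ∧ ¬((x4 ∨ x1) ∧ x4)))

x4 ∧ ¬x1

x4 ∧ (¬(¬x2 ∧ ¬¬¬x2) ∧ ¬x2 ∨ ¬(x1 ∧ x4 ∨ x1 ∧ ¬((x4 ∨ x1) ∧ x4)))
= x4 ∧ ((x2 ∨ ¬¬x2) ∧ ¬x2 ∨ ¬(x1 ∧ x4 ∨ x1 ∧ ¬((x4 ∨ x1) ∧ x4)))
= x4 ∧ ((x2 ∨ x2) ∧ ¬x2 ∨ ¬(x1 ∧ x4 ∨ x1 ∧ ¬((x4 ∨ x1) ∧ x4)))
= x4 ∧ (x2 ∧ ¬x2 ∨ ¬(x1 ∧ x4 ∨ x1 ∧ ¬((x4 ∨ x1) ∧ x4)))
= x4 ∧ (x2 ∧ ¬x2 ∨ ¬(x1 ∧ x4 ∨ x1 ∧ ¬x4))
= x4 ∧ (x2 ∧ ¬x2 ∨ ¬x1)
= x4 ∧ ¬x1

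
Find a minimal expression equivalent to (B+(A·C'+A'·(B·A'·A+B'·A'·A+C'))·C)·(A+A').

(B+(A·C'+A'·(B·A'·A+B'·A'·A+C'))·C)·(A+A')
= B+(A·C'+A'·(B·A'·A+B'·A'·A+C'))·C   (complement / identity)
= B+(A·C'+A'·(A'·A+C'))·C   (distribution)
= B+(A·C'+A'·C')·C   (complement / identity)
= B+C'·C   (distribution)
= B   (complement / identity)

B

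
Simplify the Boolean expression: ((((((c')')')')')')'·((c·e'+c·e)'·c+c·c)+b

((((((c')')')')')')'·((c·e'+c·e)'·c+c·c)+b
= ((((c')')')')'·((c·e'+c·e)'·c+c·c)+b   (double negation)
= ((((c')')')')'·(c'·c+c·c)+b   (distribution)
= ((((c')')')')'·c+b   (distribution)
= ((c')')'·c+b   (double negation)
= c'·c+b   (double negation)
= b   (complement / identity)

b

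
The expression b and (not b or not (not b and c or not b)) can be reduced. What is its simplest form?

b and (not b or not (not b and c or not b))
= b and (not b or not not b)   (absorption)
= b and (not b or b)   (double negation)
= b   (complement / identity)

b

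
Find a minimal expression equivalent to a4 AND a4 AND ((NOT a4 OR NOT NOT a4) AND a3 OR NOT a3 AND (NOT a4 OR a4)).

a4

a4 AND a4 AND ((NOT a4 OR NOT NOT a4) AND a3 OR NOT a3 AND (NOT a4 OR a4))
= a4 AND a4 AND ((NOT a4 OR a4) AND a3 OR NOT a3 AND (NOT a4 OR a4))   (double negation)
= a4 AND a4 AND (NOT a4 OR a4)   (distribution)
= a4 AND a4   (complement / identity)
= a4   (idempotence)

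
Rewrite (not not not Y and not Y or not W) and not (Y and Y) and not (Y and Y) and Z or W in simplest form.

(not not not Y and not Y or not W) and not (Y and Y) and not (Y and Y) and Z or W
= (not not not Y and not Y or not W) and not (Y and Y) and Z or W   — idempotence
= (not not not Y and not Y or not W) and not Y and Z or W   — idempotence
= (not Y and not Y or not W) and not Y and Z or W   — double negation
= (not Y or not W) and not Y and Z or W   — idempotence
= not Y and Z or W   — absorption

not Y and Z or W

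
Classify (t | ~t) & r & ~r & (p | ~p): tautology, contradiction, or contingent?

(t | ~t) & r & ~r & (p | ~p)
= (t | ~t) & r & ~r   (complement / identity)
= r & ~r   (complement / identity)
= 0   (complement)

contradiction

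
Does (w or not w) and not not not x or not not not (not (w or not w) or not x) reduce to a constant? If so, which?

(w or not w) and not not not x or not not not (not (w or not w) or not x)
= (w or not w) and not x or not not not (not (w or not w) or not x)
= (w or not w) and not x or not (not (w or not w) or not x)
= (w or not w) and not x or (w or not w) and x
= w or not w
= True

yes, True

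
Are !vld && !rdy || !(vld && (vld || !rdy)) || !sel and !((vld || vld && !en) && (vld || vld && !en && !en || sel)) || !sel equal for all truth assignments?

E1: !vld && !rdy || !(vld && (vld || !rdy)) || !sel
    = !vld && !rdy || !vld || !sel   (absorption)
    = !vld || !sel   (absorption)
E2: !((vld || vld && !en) && (vld || vld && !en && !en || sel)) || !sel
    = !((vld || vld && !en) && (vld || vld && !en || sel)) || !sel   (idempotence)
    = !(vld || vld && !en) || !sel   (absorption)
    = !vld || !sel   (absorption)
Both reduce to !vld || !sel, so they are equivalent.

Yes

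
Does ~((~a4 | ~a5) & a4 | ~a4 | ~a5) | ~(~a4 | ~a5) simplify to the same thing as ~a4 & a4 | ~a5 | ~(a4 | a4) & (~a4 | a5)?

E1: ~((~a4 | ~a5) & a4 | ~a4 | ~a5) | ~(~a4 | ~a5)
    = ~(~a4 | ~a5) | ~(~a4 | ~a5)   [absorption]
    = ~(~a4 | ~a5)   [idempotence]
    = a4 & a5   [De Morgan]
E2: ~a4 & a4 | ~a5 | ~(a4 | a4) & (~a4 | a5)
    = ~a4 & a4 | ~a5 | ~a4 & (~a4 | a5)   [idempotence]
    = ~a5 | ~a4 & (~a4 | a5)   [complement / identity]
    = ~a5 | ~a4   [absorption]
These differ: at a4=0, a5=0, E1 = 0 but E2 = 1.

No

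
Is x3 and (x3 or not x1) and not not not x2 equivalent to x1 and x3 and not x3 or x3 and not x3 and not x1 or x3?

E1: x3 and (x3 or not x1) and not not not x2
    = x3 and not not not x2
    = x3 and not x2
E2: x1 and x3 and not x3 or x3 and not x3 and not x1 or x3
    = x3 and not x3 or x3
    = x3
These differ: at x1=1, x2=1, x3=1, E1 = 0 but E2 = 1.

No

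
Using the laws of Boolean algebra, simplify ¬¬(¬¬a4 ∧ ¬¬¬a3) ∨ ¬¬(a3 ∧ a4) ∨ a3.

¬¬(¬¬a4 ∧ ¬¬¬a3) ∨ ¬¬(a3 ∧ a4) ∨ a3
= ¬(¬a4 ∨ ¬¬a3) ∨ ¬¬(a3 ∧ a4) ∨ a3   (De Morgan)
= ¬(¬a4 ∨ ¬¬a3) ∨ a3 ∧ a4 ∨ a3   (double negation)
= a4 ∧ ¬a3 ∨ a3 ∧ a4 ∨ a3   (De Morgan)
= a4 ∨ a3   (distribution)

a4 ∨ a3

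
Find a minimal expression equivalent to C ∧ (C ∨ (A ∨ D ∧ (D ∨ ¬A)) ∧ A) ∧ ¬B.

C ∧ (C ∨ (A ∨ D ∧ (D ∨ ¬A)) ∧ A) ∧ ¬B
= C ∧ (C ∨ (A ∨ D) ∧ A) ∧ ¬B   — absorption
= C ∧ (C ∨ A) ∧ ¬B   — absorption
= C ∧ ¬B   — absorption

C ∧ ¬B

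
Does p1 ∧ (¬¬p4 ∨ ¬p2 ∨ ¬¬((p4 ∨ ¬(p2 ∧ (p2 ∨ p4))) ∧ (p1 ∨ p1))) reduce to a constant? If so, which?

no

p1 ∧ (¬¬p4 ∨ ¬p2 ∨ ¬¬((p4 ∨ ¬(p2 ∧ (p2 ∨ p4))) ∧ (p1 ∨ p1)))
= p1 ∧ (¬¬p4 ∨ ¬p2 ∨ (p4 ∨ ¬(p2 ∧ (p2 ∨ p4))) ∧ (p1 ∨ p1))   [double negation]
= p1 ∧ (¬¬p4 ∨ ¬p2 ∨ (p4 ∨ ¬(p2 ∧ (p2 ∨ p4))) ∧ p1)   [idempotence]
= p1 ∧ (¬¬p4 ∨ ¬p2 ∨ (p4 ∨ ¬p2) ∧ p1)   [absorption]
= p1 ∧ (p4 ∨ ¬p2 ∨ (p4 ∨ ¬p2) ∧ p1)   [double negation]
= p1 ∧ (p4 ∨ ¬p2)   [absorption]
This depends on p1, p2, p4, so it is not a constant.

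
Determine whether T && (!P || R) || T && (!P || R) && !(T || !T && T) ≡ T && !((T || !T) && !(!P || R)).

Yes

E1: T && (!P || R) || T && (!P || R) && !(T || !T && T)
    = T && (!P || R) || T && (!P || R) && !T   (complement / identity)
    = T && (!P || R)   (absorption)
E2: T && !((T || !T) && !(!P || R))
    = T && !!(!P || R)   (complement / identity)
    = T && (!P || R)   (double negation)
Both reduce to T && (!P || R), so they are equivalent.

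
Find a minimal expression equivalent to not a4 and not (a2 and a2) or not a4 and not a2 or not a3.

not a4 and not a2 or not a3

not a4 and not (a2 and a2) or not a4 and not a2 or not a3
= not a4 and not a2 or not a4 and not a2 or not a3   (idempotence)
= not a4 and not a2 or not a3   (idempotence)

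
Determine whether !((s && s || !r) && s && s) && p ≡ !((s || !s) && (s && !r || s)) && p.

Yes

E1: !((s && s || !r) && s && s) && p
    = !(s && s) && p   (absorption)
    = !s && p   (idempotence)
E2: !((s || !s) && (s && !r || s)) && p
    = !(s && !r || s) && p   (complement / identity)
    = !s && p   (absorption)
Both reduce to !s && p, so they are equivalent.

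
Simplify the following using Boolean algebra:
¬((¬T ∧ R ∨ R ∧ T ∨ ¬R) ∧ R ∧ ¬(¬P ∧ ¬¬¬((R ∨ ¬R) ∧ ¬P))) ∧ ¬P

¬R ∧ ¬P

¬((¬T ∧ R ∨ R ∧ T ∨ ¬R) ∧ R ∧ ¬(¬P ∧ ¬¬¬((R ∨ ¬R) ∧ ¬P))) ∧ ¬P
= ¬((¬T ∧ R ∨ R ∧ T ∨ ¬R) ∧ R ∧ ¬(¬P ∧ ¬((R ∨ ¬R) ∧ ¬P))) ∧ ¬P   (double negation)
= ¬((¬T ∧ R ∨ R ∧ T ∨ ¬R) ∧ R ∧ ¬(¬P ∧ ¬¬P)) ∧ ¬P   (complement / identity)
= ¬((¬T ∧ R ∨ R ∧ T ∨ ¬R) ∧ R ∧ (P ∨ ¬P)) ∧ ¬P   (De Morgan)
= ¬((R ∨ ¬R) ∧ R ∧ (P ∨ ¬P)) ∧ ¬P   (distribution)
= ¬(R ∧ (P ∨ ¬P)) ∧ ¬P   (complement / identity)
= ¬R ∧ ¬P   (complement / identity)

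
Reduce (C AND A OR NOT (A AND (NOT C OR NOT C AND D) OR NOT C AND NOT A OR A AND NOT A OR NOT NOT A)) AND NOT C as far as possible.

FALSE

(C AND A OR NOT (A AND (NOT C OR NOT C AND D) OR NOT C AND NOT A OR A AND NOT A OR NOT NOT A)) AND NOT C
= (C AND A OR NOT (A AND NOT C OR NOT C AND NOT A OR A AND NOT A OR NOT NOT A)) AND NOT C   [absorption]
= (C AND A OR NOT (NOT C OR A AND NOT A OR NOT NOT A)) AND NOT C   [distribution]
= (C AND A OR NOT (NOT C OR NOT NOT A)) AND NOT C   [complement / identity]
= (C AND A OR C AND NOT A) AND NOT C   [De Morgan]
= C AND NOT C   [distribution]
= FALSE   [complement]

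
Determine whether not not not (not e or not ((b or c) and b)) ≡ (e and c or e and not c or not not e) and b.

E1: not not not (not e or not ((b or c) and b))
    = not not (e and (b or c) and b)   [De Morgan]
    = not not (e and b)   [absorption]
    = e and b   [double negation]
E2: (e and c or e and not c or not not e) and b
    = (e or not not e) and b   [distribution]
    = (e or e) and b   [double negation]
    = e and b   [idempotence]
Both reduce to e and b, so they are equivalent.

Yes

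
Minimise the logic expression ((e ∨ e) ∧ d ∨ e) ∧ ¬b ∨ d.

e ∧ ¬b ∨ d

((e ∨ e) ∧ d ∨ e) ∧ ¬b ∨ d
= (e ∧ d ∨ e) ∧ ¬b ∨ d   — idempotence
= e ∧ ¬b ∨ d   — absorption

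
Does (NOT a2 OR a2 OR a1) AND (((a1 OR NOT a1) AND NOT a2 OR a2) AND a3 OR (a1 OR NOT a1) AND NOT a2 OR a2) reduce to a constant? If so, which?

(NOT a2 OR a2 OR a1) AND (((a1 OR NOT a1) AND NOT a2 OR a2) AND a3 OR (a1 OR NOT a1) AND NOT a2 OR a2)
= (NOT a2 OR a2 OR a1) AND ((a1 OR NOT a1) AND NOT a2 OR a2)   (absorption)
= (NOT a2 OR a2 OR a1) AND (NOT a2 OR a2)   (complement / identity)
= NOT a2 OR a2   (absorption)
= TRUE   (complement)

yes, True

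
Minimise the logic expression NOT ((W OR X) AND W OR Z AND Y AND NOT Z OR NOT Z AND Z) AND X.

NOT W AND X

NOT ((W OR X) AND W OR Z AND Y AND NOT Z OR NOT Z AND Z) AND X
= NOT (W OR Z AND Y AND NOT Z OR NOT Z AND Z) AND X   — absorption
= NOT (W OR (Z AND Y OR Z) AND NOT Z) AND X   — distribution
= NOT (W OR Z AND NOT Z) AND X   — absorption
= NOT W AND X   — complement / identity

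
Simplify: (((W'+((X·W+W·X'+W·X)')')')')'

(((W'+((X·W+W·X'+W·X)')')')')'
= (((W'+((W+W·X)')')')')'   — distribution
= (W'+((W+W·X)')')'   — double negation
= W·(W+W·X)'   — De Morgan
= W·W'   — absorption
= 0   — complement

0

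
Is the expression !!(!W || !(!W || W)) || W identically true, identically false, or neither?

identically true

!!(!W || !(!W || W)) || W
= !(W && (!W || W)) || W
= !W || W
= true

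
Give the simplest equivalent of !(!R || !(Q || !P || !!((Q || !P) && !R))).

!(!R || !(Q || !P || !!((Q || !P) && !R)))
= R && (Q || !P || !!((Q || !P) && !R))   — De Morgan
= R && (Q || !P || (Q || !P) && !R)   — double negation
= R && (Q || !P)   — absorption

R && (Q || !P)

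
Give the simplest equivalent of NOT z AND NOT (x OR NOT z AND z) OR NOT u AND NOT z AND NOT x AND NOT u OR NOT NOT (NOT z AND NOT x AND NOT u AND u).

NOT z AND NOT (x OR NOT z AND z) OR NOT u AND NOT z AND NOT x AND NOT u OR NOT NOT (NOT z AND NOT x AND NOT u AND u)
= NOT z AND NOT (x OR NOT z AND z) OR NOT u AND NOT z AND NOT x AND NOT u OR NOT z AND NOT x AND NOT u AND u   — double negation
= NOT z AND NOT (x OR NOT z AND z) OR NOT z AND NOT x AND NOT u   — distribution
= NOT z AND NOT x OR NOT z AND NOT x AND NOT u   — complement / identity
= NOT z AND NOT x   — absorption

NOT z AND NOT x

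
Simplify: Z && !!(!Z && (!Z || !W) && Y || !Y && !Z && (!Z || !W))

false

Z && !!(!Z && (!Z || !W) && Y || !Y && !Z && (!Z || !W))
= Z && !!(!Z && (!Z || !W))   (distribution)
= Z && !Z && (!Z || !W)   (double negation)
= Z && !Z   (absorption)
= false   (complement)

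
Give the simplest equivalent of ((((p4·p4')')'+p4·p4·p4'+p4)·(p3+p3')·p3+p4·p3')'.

((((p4·p4')')'+p4·p4·p4'+p4)·(p3+p3')·p3+p4·p3')'
= ((((p4·p4')')'+p4·p4'+p4)·(p3+p3')·p3+p4·p3')'   — idempotence
= ((((p4·p4')')'+p4·p4'+p4)·p3+p4·p3')'   — complement / identity
= ((p4·p4'+p4·p4'+p4)·p3+p4·p3')'   — double negation
= ((p4·p4'+p4)·p3+p4·p3')'   — idempotence
= (p4·p3+p4·p3')'   — complement / identity
= p4'   — distribution

p4'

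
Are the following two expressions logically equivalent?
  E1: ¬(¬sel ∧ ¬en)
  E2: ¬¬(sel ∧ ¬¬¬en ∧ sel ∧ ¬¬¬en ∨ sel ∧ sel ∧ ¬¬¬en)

E1: ¬(¬sel ∧ ¬en)
    = sel ∨ en   (De Morgan)
E2: ¬¬(sel ∧ ¬¬¬en ∧ sel ∧ ¬¬¬en ∨ sel ∧ sel ∧ ¬¬¬en)
    = ¬¬(sel ∧ ¬¬¬en ∧ (sel ∧ ¬¬¬en ∨ sel))   (distribution)
    = ¬¬(sel ∧ ¬¬¬en)   (absorption)
    = ¬¬(sel ∧ ¬en)   (double negation)
    = sel ∧ ¬en   (double negation)
These differ: at en=1, sel=0, E1 = 1 but E2 = 0.

No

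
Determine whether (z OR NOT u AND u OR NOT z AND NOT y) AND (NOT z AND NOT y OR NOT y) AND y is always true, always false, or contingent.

(z OR NOT u AND u OR NOT z AND NOT y) AND (NOT z AND NOT y OR NOT y) AND y
= (z OR NOT z AND NOT y) AND (NOT z AND NOT y OR NOT y) AND y   (complement / identity)
= (NOT z AND NOT y OR z AND NOT y) AND y   (distribution)
= NOT y AND y   (distribution)
= FALSE   (complement)

always false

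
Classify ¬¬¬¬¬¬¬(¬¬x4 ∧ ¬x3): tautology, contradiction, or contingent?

contingent

¬¬¬¬¬¬¬(¬¬x4 ∧ ¬x3)
= ¬¬¬¬¬(¬¬x4 ∧ ¬x3)   — double negation
= ¬¬¬(¬¬x4 ∧ ¬x3)   — double negation
= ¬(¬¬x4 ∧ ¬x3)   — double negation
= ¬x4 ∨ x3   — De Morgan
This depends on x3, x4, so it is not a constant.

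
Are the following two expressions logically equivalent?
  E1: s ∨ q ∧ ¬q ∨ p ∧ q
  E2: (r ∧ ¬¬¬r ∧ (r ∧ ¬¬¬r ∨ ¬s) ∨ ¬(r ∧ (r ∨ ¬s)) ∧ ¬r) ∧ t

No

E1: s ∨ q ∧ ¬q ∨ p ∧ q
    = s ∨ p ∧ q   (complement / identity)
E2: (r ∧ ¬¬¬r ∧ (r ∧ ¬¬¬r ∨ ¬s) ∨ ¬(r ∧ (r ∨ ¬s)) ∧ ¬r) ∧ t
    = (r ∧ ¬¬¬r ∧ (r ∧ ¬¬¬r ∨ ¬s) ∨ ¬r ∧ ¬r) ∧ t   (absorption)
    = (r ∧ ¬¬¬r ∨ ¬r ∧ ¬r) ∧ t   (absorption)
    = (r ∧ ¬r ∨ ¬r ∧ ¬r) ∧ t   (double negation)
    = ¬r ∧ t   (distribution)
These differ: at p=1, q=1, r=0, s=1, t=0, E1 = 1 but E2 = 0.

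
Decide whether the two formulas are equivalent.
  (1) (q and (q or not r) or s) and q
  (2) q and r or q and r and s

No

E1: (q and (q or not r) or s) and q
    = (q or s) and q   (absorption)
    = q   (absorption)
E2: q and r or q and r and s
    = q and r   (absorption)
These differ: at q=1, r=0, s=1, E1 = 1 but E2 = 0.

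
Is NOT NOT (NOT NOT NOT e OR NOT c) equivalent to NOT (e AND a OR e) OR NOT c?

E1: NOT NOT (NOT NOT NOT e OR NOT c)
    = NOT NOT (NOT e OR NOT c)
    = NOT e OR NOT c
E2: NOT (e AND a OR e) OR NOT c
    = NOT e OR NOT c
Both reduce to NOT e OR NOT c, so they are equivalent.

Yes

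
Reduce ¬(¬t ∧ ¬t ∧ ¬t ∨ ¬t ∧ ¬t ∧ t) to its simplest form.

t

¬(¬t ∧ ¬t ∧ ¬t ∨ ¬t ∧ ¬t ∧ t)
= ¬(¬t ∧ ¬t)   [distribution]
= ¬¬t   [idempotence]
= t   [double negation]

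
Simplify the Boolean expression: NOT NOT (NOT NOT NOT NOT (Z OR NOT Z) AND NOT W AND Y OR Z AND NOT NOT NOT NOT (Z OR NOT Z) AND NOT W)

(Y OR Z) AND NOT W

NOT NOT (NOT NOT NOT NOT (Z OR NOT Z) AND NOT W AND Y OR Z AND NOT NOT NOT NOT (Z OR NOT Z) AND NOT W)
= NOT NOT ((Y OR Z) AND NOT NOT NOT NOT (Z OR NOT Z) AND NOT W)   (distribution)
= (Y OR Z) AND NOT NOT NOT NOT (Z OR NOT Z) AND NOT W   (double negation)
= (Y OR Z) AND NOT NOT (Z OR NOT Z) AND NOT W   (double negation)
= (Y OR Z) AND (Z OR NOT Z) AND NOT W   (double negation)
= (Y OR Z) AND NOT W   (complement / identity)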